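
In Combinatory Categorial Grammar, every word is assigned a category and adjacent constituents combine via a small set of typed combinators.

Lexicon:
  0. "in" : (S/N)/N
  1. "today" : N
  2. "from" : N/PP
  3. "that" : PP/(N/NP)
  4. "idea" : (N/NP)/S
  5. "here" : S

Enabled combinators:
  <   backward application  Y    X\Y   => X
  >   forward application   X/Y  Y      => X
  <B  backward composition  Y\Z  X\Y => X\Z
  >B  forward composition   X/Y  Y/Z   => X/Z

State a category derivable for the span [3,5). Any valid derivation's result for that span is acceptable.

PP/S

[0,6] S   >
  [0,2] S/N   >
    [0,1] "in" : (S/N)/N
    [1,2] "today" : N
  [2,6] N   >
    [2,3] "from" : N/PP
    [3,6] PP   >
      [3,5] PP/S   >B
        [3,4] "that" : PP/(N/NP)
        [4,5] "idea" : (N/NP)/S
      [5,6] "here" : S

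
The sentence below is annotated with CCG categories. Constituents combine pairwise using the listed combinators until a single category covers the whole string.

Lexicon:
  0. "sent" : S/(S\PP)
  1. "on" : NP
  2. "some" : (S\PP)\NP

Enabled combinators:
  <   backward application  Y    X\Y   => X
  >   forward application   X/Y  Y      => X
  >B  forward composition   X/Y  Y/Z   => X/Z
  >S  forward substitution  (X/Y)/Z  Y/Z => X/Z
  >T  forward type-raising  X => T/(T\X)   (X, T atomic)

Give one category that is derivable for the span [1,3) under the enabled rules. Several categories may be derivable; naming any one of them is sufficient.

S\PP

[0,3] S   >
  [0,1] "sent" : S/(S\PP)
  [1,3] S\PP   <
    [1,2] "on" : NP
    [2,3] "some" : (S\PP)\NP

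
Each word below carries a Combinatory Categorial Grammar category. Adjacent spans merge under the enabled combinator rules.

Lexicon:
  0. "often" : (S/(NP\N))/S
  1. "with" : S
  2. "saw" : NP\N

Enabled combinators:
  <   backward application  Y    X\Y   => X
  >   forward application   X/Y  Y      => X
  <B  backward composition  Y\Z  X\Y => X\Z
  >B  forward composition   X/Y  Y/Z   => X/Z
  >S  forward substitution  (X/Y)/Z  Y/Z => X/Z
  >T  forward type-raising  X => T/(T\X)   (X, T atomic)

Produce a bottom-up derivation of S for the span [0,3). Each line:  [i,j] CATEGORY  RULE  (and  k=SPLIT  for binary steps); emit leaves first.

[0,3] S   >
  [0,2] S/(NP\N)   >
    [0,1] "often" : (S/(NP\N))/S
    [1,2] "with" : S
  [2,3] "saw" : NP\N

[0,1] (S/(NP\N))/S  lex  "often"
[1,2] S  lex  "with"
[0,2] S/(NP\N)  >  k=1
[2,3] NP\N  lex  "saw"
[0,3] S  >  k=2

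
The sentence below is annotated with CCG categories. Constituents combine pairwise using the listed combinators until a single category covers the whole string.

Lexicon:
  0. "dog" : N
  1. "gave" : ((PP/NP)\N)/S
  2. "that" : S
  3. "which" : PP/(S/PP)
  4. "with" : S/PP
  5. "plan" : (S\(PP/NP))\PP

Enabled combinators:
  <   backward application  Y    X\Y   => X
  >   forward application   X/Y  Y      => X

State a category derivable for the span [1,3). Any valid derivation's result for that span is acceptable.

(PP/NP)\N

[0,6] S   <
  [0,3] PP/NP   <
    [0,1] "dog" : N
    [1,3] (PP/NP)\N   >
      [1,2] "gave" : ((PP/NP)\N)/S
      [2,3] "that" : S
  [3,6] S\(PP/NP)   <
    [3,5] PP   >
      [3,4] "which" : PP/(S/PP)
      [4,5] "with" : S/PP
    [5,6] "plan" : (S\(PP/NP))\PP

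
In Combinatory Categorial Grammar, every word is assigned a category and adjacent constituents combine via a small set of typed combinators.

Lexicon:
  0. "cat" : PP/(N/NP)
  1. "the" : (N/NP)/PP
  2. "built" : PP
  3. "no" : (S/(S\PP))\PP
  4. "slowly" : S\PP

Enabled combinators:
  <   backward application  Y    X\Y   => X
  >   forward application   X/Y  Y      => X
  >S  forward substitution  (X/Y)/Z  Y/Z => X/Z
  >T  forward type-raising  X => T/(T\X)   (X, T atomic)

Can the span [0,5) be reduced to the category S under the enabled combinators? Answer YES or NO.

[0,5] S   >
  [0,4] S/(S\PP)   <
    [0,3] PP   >
      [0,1] "cat" : PP/(N/NP)
      [1,3] N/NP   >
        [1,2] "the" : (N/NP)/PP
        [2,3] "built" : PP
    [3,4] "no" : (S/(S\PP))\PP
  [4,5] "slowly" : S\PP

YES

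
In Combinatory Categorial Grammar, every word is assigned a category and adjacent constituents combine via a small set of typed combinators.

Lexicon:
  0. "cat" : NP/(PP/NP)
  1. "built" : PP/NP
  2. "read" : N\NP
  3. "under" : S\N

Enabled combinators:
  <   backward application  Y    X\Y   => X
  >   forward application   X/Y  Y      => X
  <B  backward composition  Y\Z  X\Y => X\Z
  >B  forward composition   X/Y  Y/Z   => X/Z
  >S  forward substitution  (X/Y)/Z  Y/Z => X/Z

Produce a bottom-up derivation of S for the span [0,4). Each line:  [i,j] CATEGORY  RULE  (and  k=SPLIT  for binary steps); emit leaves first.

[0,4] S   <
  [0,2] NP   >
    [0,1] "cat" : NP/(PP/NP)
    [1,2] "built" : PP/NP
  [2,4] S\NP   <B
    [2,3] "read" : N\NP
    [3,4] "under" : S\N

[0,1] NP/(PP/NP)  lex  "cat"
[1,2] PP/NP  lex  "built"
[0,2] NP  >  k=1
[2,3] N\NP  lex  "read"
[3,4] S\N  lex  "under"
[2,4] S\NP  <B  k=3
[0,4] S  <  k=2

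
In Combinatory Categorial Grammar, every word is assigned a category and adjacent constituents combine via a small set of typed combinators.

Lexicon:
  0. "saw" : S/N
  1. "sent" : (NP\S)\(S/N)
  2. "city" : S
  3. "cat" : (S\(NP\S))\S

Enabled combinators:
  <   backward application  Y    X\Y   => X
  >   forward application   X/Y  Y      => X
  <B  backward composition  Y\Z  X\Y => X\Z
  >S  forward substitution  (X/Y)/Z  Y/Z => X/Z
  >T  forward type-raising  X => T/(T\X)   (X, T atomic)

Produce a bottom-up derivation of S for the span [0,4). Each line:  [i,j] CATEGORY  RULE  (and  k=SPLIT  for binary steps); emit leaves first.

[0,4] S   <
  [0,2] NP\S   <
    [0,1] "saw" : S/N
    [1,2] "sent" : (NP\S)\(S/N)
  [2,4] S\(NP\S)   <
    [2,3] "city" : S
    [3,4] "cat" : (S\(NP\S))\S

[0,1] S/N  lex  "saw"
[1,2] (NP\S)\(S/N)  lex  "sent"
[0,2] NP\S  <  k=1
[2,3] S  lex  "city"
[3,4] (S\(NP\S))\S  lex  "cat"
[2,4] S\(NP\S)  <  k=3
[0,4] S  <  k=2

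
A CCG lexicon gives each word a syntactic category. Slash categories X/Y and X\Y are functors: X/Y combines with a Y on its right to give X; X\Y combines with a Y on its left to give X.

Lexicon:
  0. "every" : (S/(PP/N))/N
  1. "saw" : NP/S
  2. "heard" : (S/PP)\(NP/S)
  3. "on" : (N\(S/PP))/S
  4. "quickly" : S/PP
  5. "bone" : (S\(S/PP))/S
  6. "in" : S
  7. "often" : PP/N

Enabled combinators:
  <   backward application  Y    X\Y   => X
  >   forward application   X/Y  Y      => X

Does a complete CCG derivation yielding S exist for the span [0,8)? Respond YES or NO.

[0,8] S   >
  [0,7] S/(PP/N)   >
    [0,1] "every" : (S/(PP/N))/N
    [1,7] N   <
      [1,3] S/PP   <
        [1,2] "saw" : NP/S
        [2,3] "heard" : (S/PP)\(NP/S)
      [3,7] N\(S/PP)   >
        [3,4] "on" : (N\(S/PP))/S
        [4,7] S   <
          [4,5] "quickly" : S/PP
          [5,7] S\(S/PP)   >
            [5,6] "bone" : (S\(S/PP))/S
            [6,7] "in" : S
  [7,8] "often" : PP/N

YES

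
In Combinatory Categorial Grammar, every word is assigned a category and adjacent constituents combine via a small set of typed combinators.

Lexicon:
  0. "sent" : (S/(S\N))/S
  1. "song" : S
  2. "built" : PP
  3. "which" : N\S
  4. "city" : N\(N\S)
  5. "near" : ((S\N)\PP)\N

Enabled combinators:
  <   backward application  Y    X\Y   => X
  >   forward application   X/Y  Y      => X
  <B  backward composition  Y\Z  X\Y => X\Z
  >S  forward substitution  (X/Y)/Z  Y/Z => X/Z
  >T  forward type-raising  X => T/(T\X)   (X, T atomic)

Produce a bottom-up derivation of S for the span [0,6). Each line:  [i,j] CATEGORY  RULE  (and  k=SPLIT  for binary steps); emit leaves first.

[0,1] (S/(S\N))/S  lex  "sent"
[1,2] S  lex  "song"
[0,2] S/(S\N)  >  k=1
[2,3] PP  lex  "built"
[3,4] N\S  lex  "which"
[4,5] N\(N\S)  lex  "city"
[3,5] N  <  k=4
[5,6] ((S\N)\PP)\N  lex  "near"
[3,6] (S\N)\PP  <  k=5
[2,6] S\N  <  k=3
[0,6] S  >  k=2

[0,6] S   >
  [0,2] S/(S\N)   >
    [0,1] "sent" : (S/(S\N))/S
    [1,2] "song" : S
  [2,6] S\N   <
    [2,3] "built" : PP
    [3,6] (S\N)\PP   <
      [3,5] N   <
        [3,4] "which" : N\S
        [4,5] "city" : N\(N\S)
      [5,6] "near" : ((S\N)\PP)\N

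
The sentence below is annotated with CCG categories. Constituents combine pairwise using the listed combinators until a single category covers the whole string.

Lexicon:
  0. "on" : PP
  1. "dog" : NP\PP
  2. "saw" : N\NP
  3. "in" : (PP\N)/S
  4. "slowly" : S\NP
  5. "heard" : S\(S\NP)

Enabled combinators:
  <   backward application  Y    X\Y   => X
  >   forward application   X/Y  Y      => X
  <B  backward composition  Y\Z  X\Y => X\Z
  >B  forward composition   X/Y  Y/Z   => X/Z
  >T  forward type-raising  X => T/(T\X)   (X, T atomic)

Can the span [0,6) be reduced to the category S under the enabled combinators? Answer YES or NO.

NO

PP NP\PP N\NP (PP\N)/S S\NP S\(S\NP)
CKY chart[0,6] = {N/(N\PP), NP/(NP\PP), PP, PP/(PP\PP), PP/(S\S), S/(S\PP)}; S ∉ chart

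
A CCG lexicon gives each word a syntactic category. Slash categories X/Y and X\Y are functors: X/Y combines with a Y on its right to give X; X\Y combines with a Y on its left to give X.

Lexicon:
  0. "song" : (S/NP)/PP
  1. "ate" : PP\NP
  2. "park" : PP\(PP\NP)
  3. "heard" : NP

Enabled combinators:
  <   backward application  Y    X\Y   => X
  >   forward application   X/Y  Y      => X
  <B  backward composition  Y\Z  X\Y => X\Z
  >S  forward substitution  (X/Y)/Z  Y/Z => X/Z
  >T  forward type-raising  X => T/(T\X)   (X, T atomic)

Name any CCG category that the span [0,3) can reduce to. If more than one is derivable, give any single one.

[0,4] S   >
  [0,3] S/NP   >
    [0,1] "song" : (S/NP)/PP
    [1,3] PP   <
      [1,2] "ate" : PP\NP
      [2,3] "park" : PP\(PP\NP)
  [3,4] "heard" : NP

S/NP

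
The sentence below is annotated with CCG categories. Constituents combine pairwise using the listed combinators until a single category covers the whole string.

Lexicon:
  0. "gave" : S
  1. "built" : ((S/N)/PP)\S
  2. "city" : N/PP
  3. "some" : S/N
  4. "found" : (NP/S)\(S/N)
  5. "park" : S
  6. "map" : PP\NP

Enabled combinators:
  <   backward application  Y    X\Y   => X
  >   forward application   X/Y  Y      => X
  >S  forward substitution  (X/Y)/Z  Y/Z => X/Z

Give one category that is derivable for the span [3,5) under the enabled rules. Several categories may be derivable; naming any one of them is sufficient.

[0,7] S   >
  [0,3] S/PP   >S
    [0,2] (S/N)/PP   <
      [0,1] "gave" : S
      [1,2] "built" : ((S/N)/PP)\S
    [2,3] "city" : N/PP
  [3,7] PP   <
    [3,6] NP   >
      [3,5] NP/S   <
        [3,4] "some" : S/N
        [4,5] "found" : (NP/S)\(S/N)
      [5,6] "park" : S
    [6,7] "map" : PP\NP

NP/S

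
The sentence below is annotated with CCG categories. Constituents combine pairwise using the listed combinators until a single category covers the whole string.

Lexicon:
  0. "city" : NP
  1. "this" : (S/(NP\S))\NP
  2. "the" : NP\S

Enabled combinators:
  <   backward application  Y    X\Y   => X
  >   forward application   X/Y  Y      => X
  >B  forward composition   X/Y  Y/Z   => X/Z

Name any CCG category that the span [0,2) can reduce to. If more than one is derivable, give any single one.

[0,3] S   >
  [0,2] S/(NP\S)   <
    [0,1] "city" : NP
    [1,2] "this" : (S/(NP\S))\NP
  [2,3] "the" : NP\S

S/(NP\S)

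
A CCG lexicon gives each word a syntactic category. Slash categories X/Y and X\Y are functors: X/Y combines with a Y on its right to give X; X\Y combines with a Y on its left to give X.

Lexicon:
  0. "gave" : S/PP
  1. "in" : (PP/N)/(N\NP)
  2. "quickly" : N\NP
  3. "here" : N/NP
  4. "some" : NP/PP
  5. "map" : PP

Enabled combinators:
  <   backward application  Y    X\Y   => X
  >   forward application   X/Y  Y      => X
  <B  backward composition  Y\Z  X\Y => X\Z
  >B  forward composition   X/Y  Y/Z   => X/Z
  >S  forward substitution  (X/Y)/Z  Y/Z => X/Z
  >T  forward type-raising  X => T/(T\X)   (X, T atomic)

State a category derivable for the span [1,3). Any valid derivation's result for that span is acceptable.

[0,6] S   >
  [0,1] "gave" : S/PP
  [1,6] PP   >
    [1,3] PP/N   >
      [1,2] "in" : (PP/N)/(N\NP)
      [2,3] "quickly" : N\NP
    [3,6] N   >
      [3,5] N/PP   >B
        [3,4] "here" : N/NP
        [4,5] "some" : NP/PP
      [5,6] "map" : PP

PP/N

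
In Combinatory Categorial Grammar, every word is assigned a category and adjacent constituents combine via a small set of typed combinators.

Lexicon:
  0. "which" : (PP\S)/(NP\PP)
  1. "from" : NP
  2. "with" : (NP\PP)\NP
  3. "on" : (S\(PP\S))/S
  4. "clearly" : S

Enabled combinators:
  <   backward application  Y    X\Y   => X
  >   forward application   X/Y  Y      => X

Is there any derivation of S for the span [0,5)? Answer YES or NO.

[0,5] S   <
  [0,3] PP\S   >
    [0,1] "which" : (PP\S)/(NP\PP)
    [1,3] NP\PP   <
      [1,2] "from" : NP
      [2,3] "with" : (NP\PP)\NP
  [3,5] S\(PP\S)   >
    [3,4] "on" : (S\(PP\S))/S
    [4,5] "clearly" : S

YES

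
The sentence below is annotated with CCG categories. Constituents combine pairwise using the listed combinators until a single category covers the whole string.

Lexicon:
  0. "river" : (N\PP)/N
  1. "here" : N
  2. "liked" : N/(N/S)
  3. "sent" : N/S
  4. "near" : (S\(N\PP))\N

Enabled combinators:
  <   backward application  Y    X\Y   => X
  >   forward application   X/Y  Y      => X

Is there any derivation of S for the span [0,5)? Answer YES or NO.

YES

[0,5] S   <
  [0,2] N\PP   >
    [0,1] "river" : (N\PP)/N
    [1,2] "here" : N
  [2,5] S\(N\PP)   <
    [2,4] N   >
      [2,3] "liked" : N/(N/S)
      [3,4] "sent" : N/S
    [4,5] "near" : (S\(N\PP))\N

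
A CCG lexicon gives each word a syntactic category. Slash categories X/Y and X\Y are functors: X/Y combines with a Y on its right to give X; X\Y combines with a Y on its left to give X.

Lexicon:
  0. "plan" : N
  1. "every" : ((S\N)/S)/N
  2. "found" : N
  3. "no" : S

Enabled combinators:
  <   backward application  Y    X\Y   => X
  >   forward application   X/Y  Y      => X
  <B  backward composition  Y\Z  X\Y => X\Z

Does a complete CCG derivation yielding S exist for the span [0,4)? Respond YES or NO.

YES

[0,4] S   <
  [0,1] "plan" : N
  [1,4] S\N   >
    [1,3] (S\N)/S   >
      [1,2] "every" : ((S\N)/S)/N
      [2,3] "found" : N
    [3,4] "no" : S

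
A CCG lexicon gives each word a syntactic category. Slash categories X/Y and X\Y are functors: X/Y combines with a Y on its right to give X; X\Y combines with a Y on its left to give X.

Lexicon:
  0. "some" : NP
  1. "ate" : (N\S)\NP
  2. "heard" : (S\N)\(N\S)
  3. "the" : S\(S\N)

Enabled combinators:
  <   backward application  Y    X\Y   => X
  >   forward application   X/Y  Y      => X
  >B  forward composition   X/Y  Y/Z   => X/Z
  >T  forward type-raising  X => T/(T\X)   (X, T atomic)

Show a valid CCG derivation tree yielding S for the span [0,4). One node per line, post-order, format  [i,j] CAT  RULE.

[0,1] NP  lex  "some"
[1,2] (N\S)\NP  lex  "ate"
[0,2] N\S  <  k=1
[2,3] (S\N)\(N\S)  lex  "heard"
[0,3] S\N  <  k=2
[3,4] S\(S\N)  lex  "the"
[0,4] S  <  k=3

[0,4] S   <
  [0,3] S\N   <
    [0,2] N\S   <
      [0,1] "some" : NP
      [1,2] "ate" : (N\S)\NP
    [2,3] "heard" : (S\N)\(N\S)
  [3,4] "the" : S\(S\N)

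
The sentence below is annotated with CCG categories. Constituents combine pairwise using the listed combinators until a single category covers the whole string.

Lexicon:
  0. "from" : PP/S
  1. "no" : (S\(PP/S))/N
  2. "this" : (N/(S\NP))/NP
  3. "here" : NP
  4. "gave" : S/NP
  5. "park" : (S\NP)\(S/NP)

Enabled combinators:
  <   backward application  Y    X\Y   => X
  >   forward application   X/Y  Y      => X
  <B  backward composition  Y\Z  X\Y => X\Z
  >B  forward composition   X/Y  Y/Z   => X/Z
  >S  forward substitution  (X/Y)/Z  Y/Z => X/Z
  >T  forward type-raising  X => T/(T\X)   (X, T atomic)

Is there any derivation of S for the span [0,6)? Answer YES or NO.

YES

[0,6] S   <
  [0,1] "from" : PP/S
  [1,6] S\(PP/S)   >
    [1,2] "no" : (S\(PP/S))/N
    [2,6] N   >
      [2,4] N/(S\NP)   >
        [2,3] "this" : (N/(S\NP))/NP
        [3,4] "here" : NP
      [4,6] S\NP   <
        [4,5] "gave" : S/NP
        [5,6] "park" : (S\NP)\(S/NP)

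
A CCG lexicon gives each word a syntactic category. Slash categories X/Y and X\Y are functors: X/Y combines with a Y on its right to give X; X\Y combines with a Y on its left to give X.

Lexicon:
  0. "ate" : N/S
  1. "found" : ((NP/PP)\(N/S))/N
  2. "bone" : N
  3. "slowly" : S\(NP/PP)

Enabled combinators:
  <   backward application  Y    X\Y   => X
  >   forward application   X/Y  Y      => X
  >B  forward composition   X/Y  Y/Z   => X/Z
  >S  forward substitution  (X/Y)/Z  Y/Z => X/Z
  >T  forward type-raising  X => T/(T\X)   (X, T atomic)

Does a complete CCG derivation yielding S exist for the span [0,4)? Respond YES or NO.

YES

[0,4] S   <
  [0,3] NP/PP   <
    [0,1] "ate" : N/S
    [1,3] (NP/PP)\(N/S)   >
      [1,2] "found" : ((NP/PP)\(N/S))/N
      [2,3] "bone" : N
  [3,4] "slowly" : S\(NP/PP)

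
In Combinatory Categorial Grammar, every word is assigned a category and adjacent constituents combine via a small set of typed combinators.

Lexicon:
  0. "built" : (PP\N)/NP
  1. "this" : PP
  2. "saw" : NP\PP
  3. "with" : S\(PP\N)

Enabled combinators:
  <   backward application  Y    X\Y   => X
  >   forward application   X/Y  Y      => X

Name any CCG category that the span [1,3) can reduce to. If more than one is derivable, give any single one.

[0,4] S   <
  [0,3] PP\N   >
    [0,1] "built" : (PP\N)/NP
    [1,3] NP   <
      [1,2] "this" : PP
      [2,3] "saw" : NP\PP
  [3,4] "with" : S\(PP\N)

NP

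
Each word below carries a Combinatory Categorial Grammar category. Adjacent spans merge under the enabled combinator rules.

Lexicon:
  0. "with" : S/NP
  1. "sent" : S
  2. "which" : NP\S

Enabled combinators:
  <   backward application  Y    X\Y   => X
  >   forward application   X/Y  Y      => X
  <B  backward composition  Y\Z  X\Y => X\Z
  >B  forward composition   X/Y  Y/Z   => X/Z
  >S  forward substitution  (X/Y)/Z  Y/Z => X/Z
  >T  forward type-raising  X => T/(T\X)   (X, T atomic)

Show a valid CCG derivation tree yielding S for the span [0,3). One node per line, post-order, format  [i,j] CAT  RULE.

[0,1] S/NP  lex  "with"
[1,2] S  lex  "sent"
[1,2] NP/(NP\S)  >T
[2,3] NP\S  lex  "which"
[1,3] NP  >  k=2
[0,3] S  >  k=1

[0,3] S   >
  [0,1] "with" : S/NP
  [1,3] NP   >
    [1,2] NP/(NP\S)   >T
      [1,2] "sent" : S
    [2,3] "which" : NP\S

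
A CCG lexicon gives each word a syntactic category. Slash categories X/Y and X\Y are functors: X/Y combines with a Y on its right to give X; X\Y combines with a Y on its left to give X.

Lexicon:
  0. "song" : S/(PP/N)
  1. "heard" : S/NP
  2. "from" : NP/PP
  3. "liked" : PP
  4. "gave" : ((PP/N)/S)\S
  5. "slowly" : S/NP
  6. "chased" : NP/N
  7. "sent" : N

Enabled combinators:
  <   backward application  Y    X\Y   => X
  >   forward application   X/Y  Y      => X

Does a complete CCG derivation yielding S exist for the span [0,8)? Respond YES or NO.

YES

[0,8] S   >
  [0,1] "song" : S/(PP/N)
  [1,8] PP/N   >
    [1,5] (PP/N)/S   <
      [1,4] S   >
        [1,2] "heard" : S/NP
        [2,4] NP   >
          [2,3] "from" : NP/PP
          [3,4] "liked" : PP
      [4,5] "gave" : ((PP/N)/S)\S
    [5,8] S   >
      [5,6] "slowly" : S/NP
      [6,8] NP   >
        [6,7] "chased" : NP/N
        [7,8] "sent" : N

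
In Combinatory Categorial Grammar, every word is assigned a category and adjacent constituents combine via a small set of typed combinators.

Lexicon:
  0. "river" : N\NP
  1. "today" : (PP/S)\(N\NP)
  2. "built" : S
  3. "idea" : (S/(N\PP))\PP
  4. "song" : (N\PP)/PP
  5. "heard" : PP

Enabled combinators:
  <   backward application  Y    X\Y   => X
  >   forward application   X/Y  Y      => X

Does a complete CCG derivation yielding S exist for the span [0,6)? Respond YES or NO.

[0,6] S   >
  [0,4] S/(N\PP)   <
    [0,3] PP   >
      [0,2] PP/S   <
        [0,1] "river" : N\NP
        [1,2] "today" : (PP/S)\(N\NP)
      [2,3] "built" : S
    [3,4] "idea" : (S/(N\PP))\PP
  [4,6] N\PP   >
    [4,5] "song" : (N\PP)/PP
    [5,6] "heard" : PP

YES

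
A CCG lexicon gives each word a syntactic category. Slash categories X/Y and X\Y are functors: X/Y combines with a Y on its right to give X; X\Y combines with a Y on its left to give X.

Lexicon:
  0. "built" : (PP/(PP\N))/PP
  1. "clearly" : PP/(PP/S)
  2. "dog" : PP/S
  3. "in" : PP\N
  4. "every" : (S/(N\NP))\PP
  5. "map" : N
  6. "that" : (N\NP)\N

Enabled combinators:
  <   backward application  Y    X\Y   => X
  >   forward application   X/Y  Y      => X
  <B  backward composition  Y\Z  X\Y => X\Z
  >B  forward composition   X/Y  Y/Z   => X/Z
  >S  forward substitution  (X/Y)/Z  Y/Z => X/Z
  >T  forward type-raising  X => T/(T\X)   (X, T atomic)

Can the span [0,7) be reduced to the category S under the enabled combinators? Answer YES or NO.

[0,7] S   >
  [0,5] S/(N\NP)   <
    [0,4] PP   >
      [0,3] PP/(PP\N)   >
        [0,1] "built" : (PP/(PP\N))/PP
        [1,3] PP   >
          [1,2] "clearly" : PP/(PP/S)
          [2,3] "dog" : PP/S
      [3,4] "in" : PP\N
    [4,5] "every" : (S/(N\NP))\PP
  [5,7] N\NP   <
    [5,6] "map" : N
    [6,7] "that" : (N\NP)\N

YES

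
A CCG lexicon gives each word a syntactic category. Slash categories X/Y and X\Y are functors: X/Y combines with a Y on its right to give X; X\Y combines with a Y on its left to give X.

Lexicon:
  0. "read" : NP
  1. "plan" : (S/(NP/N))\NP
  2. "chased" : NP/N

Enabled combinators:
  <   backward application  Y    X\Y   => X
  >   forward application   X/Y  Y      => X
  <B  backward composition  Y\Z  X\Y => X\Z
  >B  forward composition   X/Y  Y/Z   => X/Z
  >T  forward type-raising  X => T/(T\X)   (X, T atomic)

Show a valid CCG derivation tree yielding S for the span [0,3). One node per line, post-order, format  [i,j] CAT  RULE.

[0,3] S   >
  [0,2] S/(NP/N)   <
    [0,1] "read" : NP
    [1,2] "plan" : (S/(NP/N))\NP
  [2,3] "chased" : NP/N

[0,1] NP  lex  "read"
[1,2] (S/(NP/N))\NP  lex  "plan"
[0,2] S/(NP/N)  <  k=1
[2,3] NP/N  lex  "chased"
[0,3] S  >  k=2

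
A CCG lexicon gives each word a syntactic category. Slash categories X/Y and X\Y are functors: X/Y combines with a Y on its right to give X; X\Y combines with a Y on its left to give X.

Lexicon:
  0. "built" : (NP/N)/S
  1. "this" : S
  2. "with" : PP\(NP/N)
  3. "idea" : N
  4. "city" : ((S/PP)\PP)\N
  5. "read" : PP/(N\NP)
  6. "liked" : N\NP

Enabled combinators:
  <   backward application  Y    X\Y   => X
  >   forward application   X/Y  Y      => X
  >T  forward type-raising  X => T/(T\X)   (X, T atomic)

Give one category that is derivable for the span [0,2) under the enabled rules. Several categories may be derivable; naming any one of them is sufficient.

[0,7] S   >
  [0,5] S/PP   <
    [0,3] PP   <
      [0,2] NP/N   >
        [0,1] "built" : (NP/N)/S
        [1,2] "this" : S
      [2,3] "with" : PP\(NP/N)
    [3,5] (S/PP)\PP   <
      [3,4] "idea" : N
      [4,5] "city" : ((S/PP)\PP)\N
  [5,7] PP   >
    [5,6] "read" : PP/(N\NP)
    [6,7] "liked" : N\NP

NP/N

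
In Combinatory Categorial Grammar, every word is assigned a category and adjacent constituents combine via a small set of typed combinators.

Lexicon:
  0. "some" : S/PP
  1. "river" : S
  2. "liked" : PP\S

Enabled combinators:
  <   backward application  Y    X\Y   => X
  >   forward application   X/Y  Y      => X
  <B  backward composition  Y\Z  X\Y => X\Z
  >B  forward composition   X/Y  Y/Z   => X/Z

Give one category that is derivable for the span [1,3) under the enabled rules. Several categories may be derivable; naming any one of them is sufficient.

PP

[0,3] S   >
  [0,1] "some" : S/PP
  [1,3] PP   <
    [1,2] "river" : S
    [2,3] "liked" : PP\S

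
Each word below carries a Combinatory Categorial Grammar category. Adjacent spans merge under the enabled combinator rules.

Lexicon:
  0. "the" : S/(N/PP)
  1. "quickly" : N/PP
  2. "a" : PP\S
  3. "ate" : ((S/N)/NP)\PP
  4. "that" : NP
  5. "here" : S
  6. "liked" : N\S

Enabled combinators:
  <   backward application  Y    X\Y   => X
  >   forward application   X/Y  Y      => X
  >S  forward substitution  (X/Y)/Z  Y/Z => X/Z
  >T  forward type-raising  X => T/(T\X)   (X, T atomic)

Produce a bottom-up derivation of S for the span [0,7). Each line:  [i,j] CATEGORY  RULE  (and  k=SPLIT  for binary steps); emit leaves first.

[0,1] S/(N/PP)  lex  "the"
[1,2] N/PP  lex  "quickly"
[0,2] S  >  k=1
[2,3] PP\S  lex  "a"
[0,3] PP  <  k=2
[3,4] ((S/N)/NP)\PP  lex  "ate"
[0,4] (S/N)/NP  <  k=3
[4,5] NP  lex  "that"
[0,5] S/N  >  k=4
[5,6] S  lex  "here"
[6,7] N\S  lex  "liked"
[5,7] N  <  k=6
[0,7] S  >  k=5

[0,7] S   >
  [0,5] S/N   >
    [0,4] (S/N)/NP   <
      [0,3] PP   <
        [0,2] S   >
          [0,1] "the" : S/(N/PP)
          [1,2] "quickly" : N/PP
        [2,3] "a" : PP\S
      [3,4] "ate" : ((S/N)/NP)\PP
    [4,5] "that" : NP
  [5,7] N   <
    [5,6] "here" : S
    [6,7] "liked" : N\S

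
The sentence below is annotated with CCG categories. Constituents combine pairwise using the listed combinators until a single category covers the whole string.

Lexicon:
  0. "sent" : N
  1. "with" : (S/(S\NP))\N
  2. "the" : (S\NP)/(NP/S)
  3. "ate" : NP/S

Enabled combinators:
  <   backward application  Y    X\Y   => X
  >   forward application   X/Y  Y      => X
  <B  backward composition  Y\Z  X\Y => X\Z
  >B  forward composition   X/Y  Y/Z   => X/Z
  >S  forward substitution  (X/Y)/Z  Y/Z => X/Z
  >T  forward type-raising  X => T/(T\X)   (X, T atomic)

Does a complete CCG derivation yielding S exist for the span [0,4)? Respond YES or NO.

[0,4] S   >
  [0,2] S/(S\NP)   <
    [0,1] "sent" : N
    [1,2] "with" : (S/(S\NP))\N
  [2,4] S\NP   >
    [2,3] "the" : (S\NP)/(NP/S)
    [3,4] "ate" : NP/S

YES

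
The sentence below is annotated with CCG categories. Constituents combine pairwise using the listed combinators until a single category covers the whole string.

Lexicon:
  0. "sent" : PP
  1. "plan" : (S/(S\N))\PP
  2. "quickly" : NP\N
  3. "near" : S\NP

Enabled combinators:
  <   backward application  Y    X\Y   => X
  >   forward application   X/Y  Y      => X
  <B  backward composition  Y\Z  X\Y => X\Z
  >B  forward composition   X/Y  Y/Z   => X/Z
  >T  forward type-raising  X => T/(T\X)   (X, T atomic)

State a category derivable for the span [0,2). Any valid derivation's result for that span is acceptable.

S/(S\N)

[0,4] S   >
  [0,2] S/(S\N)   <
    [0,1] "sent" : PP
    [1,2] "plan" : (S/(S\N))\PP
  [2,4] S\N   <B
    [2,3] "quickly" : NP\N
    [3,4] "near" : S\NP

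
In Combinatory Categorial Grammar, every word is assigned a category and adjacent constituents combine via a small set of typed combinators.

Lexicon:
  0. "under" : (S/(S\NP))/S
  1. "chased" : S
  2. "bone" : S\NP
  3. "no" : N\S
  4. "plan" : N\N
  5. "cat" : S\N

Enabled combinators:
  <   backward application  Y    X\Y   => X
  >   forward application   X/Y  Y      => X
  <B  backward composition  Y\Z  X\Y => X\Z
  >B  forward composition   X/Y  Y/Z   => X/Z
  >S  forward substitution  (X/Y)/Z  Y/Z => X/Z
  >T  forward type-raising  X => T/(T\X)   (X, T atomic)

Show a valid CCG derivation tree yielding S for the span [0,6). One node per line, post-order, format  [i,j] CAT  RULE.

[0,1] (S/(S\NP))/S  lex  "under"
[1,2] S  lex  "chased"
[0,2] S/(S\NP)  >  k=1
[2,3] S\NP  lex  "bone"
[3,4] N\S  lex  "no"
[2,4] N\NP  <B  k=3
[4,5] N\N  lex  "plan"
[5,6] S\N  lex  "cat"
[4,6] S\N  <B  k=5
[2,6] S\NP  <B  k=4
[0,6] S  >  k=2

[0,6] S   >
  [0,2] S/(S\NP)   >
    [0,1] "under" : (S/(S\NP))/S
    [1,2] "chased" : S
  [2,6] S\NP   <B
    [2,4] N\NP   <B
      [2,3] "bone" : S\NP
      [3,4] "no" : N\S
    [4,6] S\N   <B
      [4,5] "plan" : N\N
      [5,6] "cat" : S\N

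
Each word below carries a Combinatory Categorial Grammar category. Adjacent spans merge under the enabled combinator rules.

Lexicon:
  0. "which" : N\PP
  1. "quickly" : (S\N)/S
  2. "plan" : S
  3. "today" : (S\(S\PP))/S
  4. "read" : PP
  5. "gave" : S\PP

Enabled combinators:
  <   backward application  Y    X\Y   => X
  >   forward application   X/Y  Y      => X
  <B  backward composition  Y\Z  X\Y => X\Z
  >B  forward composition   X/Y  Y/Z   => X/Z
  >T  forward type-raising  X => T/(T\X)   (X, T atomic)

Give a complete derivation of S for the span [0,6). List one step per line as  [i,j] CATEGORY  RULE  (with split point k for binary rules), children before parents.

[0,6] S   <
  [0,3] S\PP   <B
    [0,1] "which" : N\PP
    [1,3] S\N   >
      [1,2] "quickly" : (S\N)/S
      [2,3] "plan" : S
  [3,6] S\(S\PP)   >
    [3,4] "today" : (S\(S\PP))/S
    [4,6] S   <
      [4,5] "read" : PP
      [5,6] "gave" : S\PP

[0,1] N\PP  lex  "which"
[1,2] (S\N)/S  lex  "quickly"
[2,3] S  lex  "plan"
[1,3] S\N  >  k=2
[0,3] S\PP  <B  k=1
[3,4] (S\(S\PP))/S  lex  "today"
[4,5] PP  lex  "read"
[5,6] S\PP  lex  "gave"
[4,6] S  <  k=5
[3,6] S\(S\PP)  >  k=4
[0,6] S  <  k=3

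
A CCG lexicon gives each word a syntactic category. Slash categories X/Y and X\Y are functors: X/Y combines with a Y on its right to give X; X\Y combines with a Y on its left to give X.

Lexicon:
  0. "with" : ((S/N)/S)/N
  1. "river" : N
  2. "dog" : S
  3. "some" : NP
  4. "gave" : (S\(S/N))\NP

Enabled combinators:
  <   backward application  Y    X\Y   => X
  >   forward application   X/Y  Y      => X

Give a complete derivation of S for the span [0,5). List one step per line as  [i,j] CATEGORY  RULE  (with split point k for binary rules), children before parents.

[0,5] S   <
  [0,3] S/N   >
    [0,2] (S/N)/S   >
      [0,1] "with" : ((S/N)/S)/N
      [1,2] "river" : N
    [2,3] "dog" : S
  [3,5] S\(S/N)   <
    [3,4] "some" : NP
    [4,5] "gave" : (S\(S/N))\NP

[0,1] ((S/N)/S)/N  lex  "with"
[1,2] N  lex  "river"
[0,2] (S/N)/S  >  k=1
[2,3] S  lex  "dog"
[0,3] S/N  >  k=2
[3,4] NP  lex  "some"
[4,5] (S\(S/N))\NP  lex  "gave"
[3,5] S\(S/N)  <  k=4
[0,5] S  <  k=3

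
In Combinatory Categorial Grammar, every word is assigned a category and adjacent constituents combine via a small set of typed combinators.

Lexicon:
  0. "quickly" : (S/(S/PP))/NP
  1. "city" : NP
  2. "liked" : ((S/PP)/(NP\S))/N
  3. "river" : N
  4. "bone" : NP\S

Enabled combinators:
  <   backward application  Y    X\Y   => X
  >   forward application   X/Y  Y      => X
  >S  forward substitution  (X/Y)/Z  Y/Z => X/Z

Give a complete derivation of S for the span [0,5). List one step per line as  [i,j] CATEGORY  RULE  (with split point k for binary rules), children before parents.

[0,5] S   >
  [0,2] S/(S/PP)   >
    [0,1] "quickly" : (S/(S/PP))/NP
    [1,2] "city" : NP
  [2,5] S/PP   >
    [2,4] (S/PP)/(NP\S)   >
      [2,3] "liked" : ((S/PP)/(NP\S))/N
      [3,4] "river" : N
    [4,5] "bone" : NP\S

[0,1] (S/(S/PP))/NP  lex  "quickly"
[1,2] NP  lex  "city"
[0,2] S/(S/PP)  >  k=1
[2,3] ((S/PP)/(NP\S))/N  lex  "liked"
[3,4] N  lex  "river"
[2,4] (S/PP)/(NP\S)  >  k=3
[4,5] NP\S  lex  "bone"
[2,5] S/PP  >  k=4
[0,5] S  >  k=2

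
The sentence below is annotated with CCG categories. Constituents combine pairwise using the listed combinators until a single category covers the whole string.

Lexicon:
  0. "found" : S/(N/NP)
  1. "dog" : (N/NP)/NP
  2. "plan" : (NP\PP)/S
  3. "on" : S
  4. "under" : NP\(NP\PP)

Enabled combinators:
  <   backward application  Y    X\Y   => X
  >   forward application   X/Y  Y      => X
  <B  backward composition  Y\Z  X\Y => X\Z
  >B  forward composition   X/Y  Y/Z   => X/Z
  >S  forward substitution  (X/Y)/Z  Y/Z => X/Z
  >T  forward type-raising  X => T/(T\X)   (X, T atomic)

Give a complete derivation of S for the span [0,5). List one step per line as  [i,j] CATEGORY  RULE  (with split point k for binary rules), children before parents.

[0,5] S   >
  [0,2] S/NP   >B
    [0,1] "found" : S/(N/NP)
    [1,2] "dog" : (N/NP)/NP
  [2,5] NP   <
    [2,4] NP\PP   >
      [2,3] "plan" : (NP\PP)/S
      [3,4] "on" : S
    [4,5] "under" : NP\(NP\PP)

[0,1] S/(N/NP)  lex  "found"
[1,2] (N/NP)/NP  lex  "dog"
[0,2] S/NP  >B  k=1
[2,3] (NP\PP)/S  lex  "plan"
[3,4] S  lex  "on"
[2,4] NP\PP  >  k=3
[4,5] NP\(NP\PP)  lex  "under"
[2,5] NP  <  k=4
[0,5] S  >  k=2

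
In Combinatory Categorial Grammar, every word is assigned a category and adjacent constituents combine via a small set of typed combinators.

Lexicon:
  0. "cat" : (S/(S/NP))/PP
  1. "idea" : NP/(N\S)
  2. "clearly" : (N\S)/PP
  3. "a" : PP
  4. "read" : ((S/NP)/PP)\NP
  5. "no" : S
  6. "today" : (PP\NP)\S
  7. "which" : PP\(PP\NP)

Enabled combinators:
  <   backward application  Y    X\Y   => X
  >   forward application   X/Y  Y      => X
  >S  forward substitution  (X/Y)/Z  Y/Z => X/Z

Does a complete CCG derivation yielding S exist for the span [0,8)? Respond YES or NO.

[0,8] S   >
  [0,5] S/PP   >S
    [0,1] "cat" : (S/(S/NP))/PP
    [1,5] (S/NP)/PP   <
      [1,4] NP   >
        [1,2] "idea" : NP/(N\S)
        [2,4] N\S   >
          [2,3] "clearly" : (N\S)/PP
          [3,4] "a" : PP
      [4,5] "read" : ((S/NP)/PP)\NP
  [5,8] PP   <
    [5,7] PP\NP   <
      [5,6] "no" : S
      [6,7] "today" : (PP\NP)\S
    [7,8] "which" : PP\(PP\NP)

YES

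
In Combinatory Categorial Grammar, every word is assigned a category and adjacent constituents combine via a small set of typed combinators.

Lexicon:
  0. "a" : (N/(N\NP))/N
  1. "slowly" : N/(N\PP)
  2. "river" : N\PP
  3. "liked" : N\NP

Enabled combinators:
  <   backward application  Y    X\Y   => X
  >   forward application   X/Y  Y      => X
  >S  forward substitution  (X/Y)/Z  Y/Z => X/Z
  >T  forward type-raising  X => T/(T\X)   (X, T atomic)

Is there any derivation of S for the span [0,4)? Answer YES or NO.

NO

(N/(N\NP))/N N/(N\PP) N\PP N\NP
CKY chart[0,4] = {N, N/(N\N), NP/(NP\N), PP/(PP\N), S/(S\N)}; S ∉ chart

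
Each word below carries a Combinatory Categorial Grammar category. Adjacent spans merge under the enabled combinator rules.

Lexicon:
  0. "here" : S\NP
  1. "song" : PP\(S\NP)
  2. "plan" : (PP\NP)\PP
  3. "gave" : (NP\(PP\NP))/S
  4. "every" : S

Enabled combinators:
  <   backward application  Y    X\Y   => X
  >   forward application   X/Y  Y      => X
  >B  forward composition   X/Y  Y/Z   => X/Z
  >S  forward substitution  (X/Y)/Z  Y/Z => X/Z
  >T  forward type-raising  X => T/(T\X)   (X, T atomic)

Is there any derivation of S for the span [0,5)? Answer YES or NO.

S\NP PP\(S\NP) (PP\NP)\PP (NP\(PP\NP))/S S
CKY chart[0,5] = {N/(N\NP), NP, NP/(NP\NP), PP/(PP\NP), S/(S\NP)}; S ∉ chart

NO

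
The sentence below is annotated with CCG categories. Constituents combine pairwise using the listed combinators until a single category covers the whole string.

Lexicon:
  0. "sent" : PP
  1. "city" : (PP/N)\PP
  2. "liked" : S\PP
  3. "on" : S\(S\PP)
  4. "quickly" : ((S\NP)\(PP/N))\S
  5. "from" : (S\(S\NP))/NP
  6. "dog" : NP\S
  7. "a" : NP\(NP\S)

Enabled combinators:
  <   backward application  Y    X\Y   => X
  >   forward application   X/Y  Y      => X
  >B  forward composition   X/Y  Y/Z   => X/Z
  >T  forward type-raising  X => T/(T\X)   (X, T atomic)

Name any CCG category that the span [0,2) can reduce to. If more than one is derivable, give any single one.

PP/N

[0,8] S   <
  [0,5] S\NP   <
    [0,2] PP/N   <
      [0,1] "sent" : PP
      [1,2] "city" : (PP/N)\PP
    [2,5] (S\NP)\(PP/N)   <
      [2,4] S   <
        [2,3] "liked" : S\PP
        [3,4] "on" : S\(S\PP)
      [4,5] "quickly" : ((S\NP)\(PP/N))\S
  [5,8] S\(S\NP)   >
    [5,6] "from" : (S\(S\NP))/NP
    [6,8] NP   <
      [6,7] "dog" : NP\S
      [7,8] "a" : NP\(NP\S)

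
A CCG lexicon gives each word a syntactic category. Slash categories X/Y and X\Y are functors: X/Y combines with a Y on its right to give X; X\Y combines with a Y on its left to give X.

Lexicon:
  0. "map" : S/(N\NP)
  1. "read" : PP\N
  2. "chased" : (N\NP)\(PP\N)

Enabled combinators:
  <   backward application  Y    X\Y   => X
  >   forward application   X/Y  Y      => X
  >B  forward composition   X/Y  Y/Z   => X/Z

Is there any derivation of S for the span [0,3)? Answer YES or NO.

[0,3] S   >
  [0,1] "map" : S/(N\NP)
  [1,3] N\NP   <
    [1,2] "read" : PP\N
    [2,3] "chased" : (N\NP)\(PP\N)

YES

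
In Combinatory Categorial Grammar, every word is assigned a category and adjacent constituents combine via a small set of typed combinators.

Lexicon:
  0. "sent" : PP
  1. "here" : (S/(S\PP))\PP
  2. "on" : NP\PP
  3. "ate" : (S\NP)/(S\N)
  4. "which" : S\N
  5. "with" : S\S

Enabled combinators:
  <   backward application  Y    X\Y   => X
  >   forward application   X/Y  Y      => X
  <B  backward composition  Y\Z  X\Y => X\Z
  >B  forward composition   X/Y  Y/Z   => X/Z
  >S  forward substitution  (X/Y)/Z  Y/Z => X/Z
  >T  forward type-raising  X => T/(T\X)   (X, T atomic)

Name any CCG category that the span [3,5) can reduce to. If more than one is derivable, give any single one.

[0,6] S   >
  [0,2] S/(S\PP)   <
    [0,1] "sent" : PP
    [1,2] "here" : (S/(S\PP))\PP
  [2,6] S\PP   <B
    [2,5] S\PP   <B
      [2,3] "on" : NP\PP
      [3,5] S\NP   >
        [3,4] "ate" : (S\NP)/(S\N)
        [4,5] "which" : S\N
    [5,6] "with" : S\S

S\NP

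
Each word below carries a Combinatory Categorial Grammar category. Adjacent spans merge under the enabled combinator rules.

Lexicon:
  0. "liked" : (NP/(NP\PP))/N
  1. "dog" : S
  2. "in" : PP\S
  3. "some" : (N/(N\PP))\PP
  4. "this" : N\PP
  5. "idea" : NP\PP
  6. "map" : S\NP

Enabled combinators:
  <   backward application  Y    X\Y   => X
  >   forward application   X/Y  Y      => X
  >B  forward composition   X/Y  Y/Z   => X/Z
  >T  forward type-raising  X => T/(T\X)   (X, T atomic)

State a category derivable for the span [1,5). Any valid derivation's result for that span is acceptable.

[0,7] S   <
  [0,6] NP   >
    [0,5] NP/(NP\PP)   >
      [0,1] "liked" : (NP/(NP\PP))/N
      [1,5] N   >
        [1,4] N/(N\PP)   <
          [1,3] PP   <
            [1,2] "dog" : S
            [2,3] "in" : PP\S
          [3,4] "some" : (N/(N\PP))\PP
        [4,5] "this" : N\PP
    [5,6] "idea" : NP\PP
  [6,7] "map" : S\NP

N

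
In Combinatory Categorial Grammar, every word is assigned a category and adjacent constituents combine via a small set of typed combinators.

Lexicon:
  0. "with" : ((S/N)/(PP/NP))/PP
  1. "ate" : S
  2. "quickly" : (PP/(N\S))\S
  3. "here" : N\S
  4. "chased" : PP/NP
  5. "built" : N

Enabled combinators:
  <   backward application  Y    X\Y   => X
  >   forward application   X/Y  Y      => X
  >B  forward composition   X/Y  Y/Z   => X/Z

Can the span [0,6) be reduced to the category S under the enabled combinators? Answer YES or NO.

[0,6] S   >
  [0,5] S/N   >
    [0,4] (S/N)/(PP/NP)   >
      [0,1] "with" : ((S/N)/(PP/NP))/PP
      [1,4] PP   >
        [1,3] PP/(N\S)   <
          [1,2] "ate" : S
          [2,3] "quickly" : (PP/(N\S))\S
        [3,4] "here" : N\S
    [4,5] "chased" : PP/NP
  [5,6] "built" : N

YES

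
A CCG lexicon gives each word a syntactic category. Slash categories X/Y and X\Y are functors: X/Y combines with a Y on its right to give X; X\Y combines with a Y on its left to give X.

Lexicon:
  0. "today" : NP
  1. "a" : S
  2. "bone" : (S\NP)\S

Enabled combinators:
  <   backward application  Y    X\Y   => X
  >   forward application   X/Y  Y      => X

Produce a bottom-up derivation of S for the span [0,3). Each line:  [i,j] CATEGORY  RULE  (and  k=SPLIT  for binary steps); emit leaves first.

[0,1] NP  lex  "today"
[1,2] S  lex  "a"
[2,3] (S\NP)\S  lex  "bone"
[1,3] S\NP  <  k=2
[0,3] S  <  k=1

[0,3] S   <
  [0,1] "today" : NP
  [1,3] S\NP   <
    [1,2] "a" : S
    [2,3] "bone" : (S\NP)\S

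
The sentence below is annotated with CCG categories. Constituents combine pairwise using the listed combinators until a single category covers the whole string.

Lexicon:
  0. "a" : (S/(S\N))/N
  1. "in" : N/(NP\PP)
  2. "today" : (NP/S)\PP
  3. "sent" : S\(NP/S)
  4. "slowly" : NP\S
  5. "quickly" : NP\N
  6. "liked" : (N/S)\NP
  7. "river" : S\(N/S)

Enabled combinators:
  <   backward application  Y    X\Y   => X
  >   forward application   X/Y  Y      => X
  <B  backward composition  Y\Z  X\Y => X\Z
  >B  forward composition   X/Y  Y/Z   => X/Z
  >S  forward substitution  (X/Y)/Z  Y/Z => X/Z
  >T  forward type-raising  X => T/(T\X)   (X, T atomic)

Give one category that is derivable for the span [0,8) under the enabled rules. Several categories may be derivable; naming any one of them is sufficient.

[0,8] S   >
  [0,5] S/(S\N)   >
    [0,1] "a" : (S/(S\N))/N
    [1,5] N   >
      [1,2] "in" : N/(NP\PP)
      [2,5] NP\PP   <B
        [2,4] S\PP   <B
          [2,3] "today" : (NP/S)\PP
          [3,4] "sent" : S\(NP/S)
        [4,5] "slowly" : NP\S
  [5,8] S\N   <B
    [5,6] "quickly" : NP\N
    [6,8] S\NP   <B
      [6,7] "liked" : (N/S)\NP
      [7,8] "river" : S\(N/S)

S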